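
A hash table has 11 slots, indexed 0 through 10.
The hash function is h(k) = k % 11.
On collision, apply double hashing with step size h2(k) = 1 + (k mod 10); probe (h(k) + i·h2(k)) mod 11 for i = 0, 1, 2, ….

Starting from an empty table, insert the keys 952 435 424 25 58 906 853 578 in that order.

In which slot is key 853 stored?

7

952 hashes to 6; slot 6 is free => place at 6.
435 hashes to 6, h2=6; 6 taken => place at 1.
424 hashes to 6, h2=5; 6 taken => place at 0.
25 hashes to 3; slot 3 is free => place at 3.
58 hashes to 3, h2=9; 3,1 taken => place at 10.
906 hashes to 4; slot 4 is free => place at 4.
853 hashes to 6, h2=4; 6,10,3 taken => place at 7.
578 hashes to 6, h2=9; 6,4 taken => place at 2.
Table: [424, 435, 578, 25, 906, —, 952, 853, —, —, 58]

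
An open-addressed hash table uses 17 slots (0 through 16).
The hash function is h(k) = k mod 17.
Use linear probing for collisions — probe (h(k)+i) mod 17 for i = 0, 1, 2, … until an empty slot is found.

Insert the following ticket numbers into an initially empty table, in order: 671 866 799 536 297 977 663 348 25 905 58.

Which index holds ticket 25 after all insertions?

671 hashes to 8; slot 8 is free → place at 8.
866 hashes to 16; slot 16 is free → place at 16.
799 hashes to 0; slot 0 is free → place at 0.
536 hashes to 9; slot 9 is free → place at 9.
297 hashes to 8; 8,9 taken → place at 10.
977 hashes to 8; 8,9,10 taken → place at 11.
663 hashes to 0; 0 taken → place at 1.
348 hashes to 8; 8,9,10,11 taken → place at 12.
25 hashes to 8; 8,9,10,11,12 taken → place at 13.
905 hashes to 4; slot 4 is free → place at 4.
58 hashes to 7; slot 7 is free → place at 7.
Table: [799, 663, -, -, 905, -, -, 58, 671, 536, 297, 977, 348, 25, -, -, 866]

13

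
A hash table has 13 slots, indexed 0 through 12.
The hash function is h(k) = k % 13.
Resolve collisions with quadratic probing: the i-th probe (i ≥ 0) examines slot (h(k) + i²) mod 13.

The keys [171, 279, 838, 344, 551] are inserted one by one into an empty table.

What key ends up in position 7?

838

171 hashes to 2; slot 2 is free => place at 2.
279 hashes to 6; slot 6 is free => place at 6.
838 hashes to 6; 6 taken => place at 7.
344 hashes to 6; 6,7 taken => place at 10.
551 hashes to 5; slot 5 is free => place at 5.
Table: [—, —, 171, —, —, 551, 279, 838, —, —, 344, —, —]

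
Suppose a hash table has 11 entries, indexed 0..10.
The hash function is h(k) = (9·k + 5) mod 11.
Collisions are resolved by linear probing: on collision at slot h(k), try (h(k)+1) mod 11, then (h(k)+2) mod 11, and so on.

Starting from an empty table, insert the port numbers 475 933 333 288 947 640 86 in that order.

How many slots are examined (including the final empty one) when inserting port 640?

4

475 hashes to 1; slot 1 is free => place at 1.
933 hashes to 9; slot 9 is free => place at 9.
333 hashes to 10; slot 10 is free => place at 10.
288 hashes to 1; 1 taken => place at 2.
947 hashes to 3; slot 3 is free => place at 3.
640 hashes to 1; 1,2,3 taken => place at 4.
86 hashes to 9; 9,10 taken => place at 0.
Table: [86, 475, 288, 947, 640, —, —, —, —, 933, 333]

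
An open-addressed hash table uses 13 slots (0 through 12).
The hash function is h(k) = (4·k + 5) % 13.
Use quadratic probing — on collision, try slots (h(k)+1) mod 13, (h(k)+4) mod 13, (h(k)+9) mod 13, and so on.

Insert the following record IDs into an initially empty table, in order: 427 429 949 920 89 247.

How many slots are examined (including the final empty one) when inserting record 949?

2

427 hashes to 10; slot 10 is free -> place at 10.
429 hashes to 5; slot 5 is free -> place at 5.
949 hashes to 5; 5 taken -> place at 6.
920 hashes to 6; 6 taken -> place at 7.
89 hashes to 10; 10 taken -> place at 11.
247 hashes to 5; 5,6 taken -> place at 9.
Table: [∅, ∅, ∅, ∅, ∅, 429, 949, 920, ∅, 247, 427, 89, ∅]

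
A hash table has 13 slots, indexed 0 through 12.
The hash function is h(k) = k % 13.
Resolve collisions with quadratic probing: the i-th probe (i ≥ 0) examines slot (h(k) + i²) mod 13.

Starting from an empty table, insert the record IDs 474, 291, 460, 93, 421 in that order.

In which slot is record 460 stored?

474: h=6 => slot 6
291: h=5 => slot 5
460: h=5, probe 5,6,9 => slot 9
93: h=2 => slot 2
421: h=5, probe 5,6,9,1 => slot 1
Table: [-, 421, 93, -, -, 291, 474, -, -, 460, -, -, -]

9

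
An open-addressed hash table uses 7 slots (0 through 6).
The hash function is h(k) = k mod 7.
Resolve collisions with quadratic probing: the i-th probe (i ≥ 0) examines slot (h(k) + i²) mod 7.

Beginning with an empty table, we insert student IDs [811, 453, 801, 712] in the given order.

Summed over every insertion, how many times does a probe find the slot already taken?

2

811 hashes to 6; slot 6 is free → place at 6.
453 hashes to 5; slot 5 is free → place at 5.
801 hashes to 3; slot 3 is free → place at 3.
712 hashes to 5; 5,6 taken → place at 2.
Table: [—, —, 712, 801, —, 453, 811]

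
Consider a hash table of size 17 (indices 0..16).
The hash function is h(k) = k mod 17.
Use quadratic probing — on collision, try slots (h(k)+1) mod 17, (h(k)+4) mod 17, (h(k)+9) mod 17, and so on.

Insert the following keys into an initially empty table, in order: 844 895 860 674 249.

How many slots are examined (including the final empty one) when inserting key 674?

3

844: h=11 => slot 11
895: h=11, probe 11,12 => slot 12
860: h=10 => slot 10
674: h=11, probe 11,12,15 => slot 15
249: h=11, probe 11,12,15,3 => slot 3
Table: [., ., ., 249, ., ., ., ., ., ., 860, 844, 895, ., ., 674, .]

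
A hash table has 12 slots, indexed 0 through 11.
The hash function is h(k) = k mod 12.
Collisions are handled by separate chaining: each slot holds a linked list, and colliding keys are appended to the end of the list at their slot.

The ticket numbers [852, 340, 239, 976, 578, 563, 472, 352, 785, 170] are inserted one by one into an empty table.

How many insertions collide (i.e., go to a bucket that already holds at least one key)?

5

852 → bucket 0
340 → bucket 4
239 → bucket 11
976 → bucket 4 (collision)
578 → bucket 2
563 → bucket 11 (collision)
472 → bucket 4 (collision)
352 → bucket 4 (collision)
785 → bucket 5
170 → bucket 2 (collision)
Final buckets:
0: 852
1: ∅
2: 578 -> 170
3: ∅
4: 340 -> 976 -> 472 -> 352
5: 785
6: ∅
7: ∅
8: ∅
9: ∅
10: ∅
11: 239 -> 563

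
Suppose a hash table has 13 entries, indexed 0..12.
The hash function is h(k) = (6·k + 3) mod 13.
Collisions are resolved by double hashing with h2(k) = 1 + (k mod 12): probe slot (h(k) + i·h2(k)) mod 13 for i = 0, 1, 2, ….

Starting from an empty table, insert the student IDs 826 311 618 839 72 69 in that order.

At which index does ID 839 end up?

826 hashes to 6; slot 6 is free → place at 6.
311 hashes to 10; slot 10 is free → place at 10.
618 hashes to 6, h2=7; 6 taken → place at 0.
839 hashes to 6, h2=12; 6 taken → place at 5.
72 hashes to 6, h2=1; 6 taken → place at 7.
69 hashes to 1; slot 1 is free → place at 1.
Table: [618, 69, —, —, —, 839, 826, 72, —, —, 311, —, —]

5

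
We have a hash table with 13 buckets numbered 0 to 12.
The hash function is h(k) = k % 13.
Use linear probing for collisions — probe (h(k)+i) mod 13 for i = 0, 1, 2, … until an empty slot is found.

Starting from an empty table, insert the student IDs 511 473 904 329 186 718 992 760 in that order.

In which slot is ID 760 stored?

511 hashes to 4; slot 4 is free => place at 4.
473 hashes to 5; slot 5 is free => place at 5.
904 hashes to 7; slot 7 is free => place at 7.
329 hashes to 4; 4,5 taken => place at 6.
186 hashes to 4; 4,5,6,7 taken => place at 8.
718 hashes to 3; slot 3 is free => place at 3.
992 hashes to 4; 4,5,6,7,8 taken => place at 9.
760 hashes to 6; 6,7,8,9 taken => place at 10.
Table: [-, -, -, 718, 511, 473, 329, 904, 186, 992, 760, -, -]

10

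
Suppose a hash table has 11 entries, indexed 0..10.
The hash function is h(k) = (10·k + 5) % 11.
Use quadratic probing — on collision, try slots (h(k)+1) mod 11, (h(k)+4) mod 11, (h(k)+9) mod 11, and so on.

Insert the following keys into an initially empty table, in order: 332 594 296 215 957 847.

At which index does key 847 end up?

8

332: h=3 -> slot 3
594: h=5 -> slot 5
296: h=6 -> slot 6
215: h=10 -> slot 10
957: h=5, probe 5,6,9 -> slot 9
847: h=5, probe 5,6,9,3,10,8 -> slot 8
Table: [_, _, _, 332, _, 594, 296, _, 847, 957, 215]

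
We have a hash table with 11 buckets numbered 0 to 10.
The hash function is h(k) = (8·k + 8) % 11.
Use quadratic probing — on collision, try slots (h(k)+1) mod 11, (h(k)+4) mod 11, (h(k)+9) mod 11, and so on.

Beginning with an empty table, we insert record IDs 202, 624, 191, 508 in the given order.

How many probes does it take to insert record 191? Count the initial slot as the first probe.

Insert 202: h=7, slot 7 empty => index 7.
Insert 624: h=6, slot 6 empty => index 6.
Insert 191: h=7, slot 7 occupied => index 8.
Insert 508: h=2, slot 2 empty => index 2.
Table: [∅, ∅, 508, ∅, ∅, ∅, 624, 202, 191, ∅, ∅]

2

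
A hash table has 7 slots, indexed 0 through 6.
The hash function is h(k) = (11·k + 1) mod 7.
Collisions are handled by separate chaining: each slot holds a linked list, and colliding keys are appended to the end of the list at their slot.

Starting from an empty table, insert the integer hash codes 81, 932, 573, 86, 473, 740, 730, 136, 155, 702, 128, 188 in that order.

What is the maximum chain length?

4

81 → bucket 3
932 → bucket 5
573 → bucket 4
86 → bucket 2
473 → bucket 3 (collision)
740 → bucket 0
730 → bucket 2 (collision)
136 → bucket 6
155 → bucket 5 (collision)
702 → bucket 2 (collision)
128 → bucket 2 (collision)
188 → bucket 4 (collision)
Final buckets:
0: 740
1: -
2: 86 -> 730 -> 702 -> 128
3: 81 -> 473
4: 573 -> 188
5: 932 -> 155
6: 136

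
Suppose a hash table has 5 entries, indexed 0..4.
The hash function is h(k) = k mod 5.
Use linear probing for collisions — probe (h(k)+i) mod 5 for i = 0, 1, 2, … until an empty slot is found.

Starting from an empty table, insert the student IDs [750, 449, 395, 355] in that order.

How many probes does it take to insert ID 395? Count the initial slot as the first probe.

750: h=0 -> slot 0
449: h=4 -> slot 4
395: h=0, probe 0,1 -> slot 1
355: h=0, probe 0,1,2 -> slot 2
Table: [750, 395, 355, —, 449]

2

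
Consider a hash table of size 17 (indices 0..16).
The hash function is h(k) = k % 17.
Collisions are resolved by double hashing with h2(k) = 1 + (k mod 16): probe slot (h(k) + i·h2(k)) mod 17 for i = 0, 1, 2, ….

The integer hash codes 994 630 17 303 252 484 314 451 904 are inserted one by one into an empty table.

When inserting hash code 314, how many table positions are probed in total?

2

994: h=8 -> slot 8
630: h=1 -> slot 1
17: h=0 -> slot 0
303: h=14 -> slot 14
252: h=14, h2=13, probe 14,10 -> slot 10
484: h=8, h2=5, probe 8,13 -> slot 13
314: h=8, h2=11, probe 8,2 -> slot 2
451: h=9 -> slot 9
904: h=3 -> slot 3
Table: [17, 630, 314, 904, ., ., ., ., 994, 451, 252, ., ., 484, 303, ., .]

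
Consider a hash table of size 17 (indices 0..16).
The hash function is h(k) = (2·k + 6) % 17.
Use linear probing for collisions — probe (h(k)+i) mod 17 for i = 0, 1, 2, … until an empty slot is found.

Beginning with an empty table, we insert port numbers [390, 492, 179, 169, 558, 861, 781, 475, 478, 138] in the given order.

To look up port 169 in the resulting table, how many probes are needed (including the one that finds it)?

390 hashes to 4; slot 4 is free -> place at 4.
492 hashes to 4; 4 taken -> place at 5.
179 hashes to 7; slot 7 is free -> place at 7.
169 hashes to 4; 4,5 taken -> place at 6.
558 hashes to 0; slot 0 is free -> place at 0.
861 hashes to 11; slot 11 is free -> place at 11.
781 hashes to 4; 4,5,6,7 taken -> place at 8.
475 hashes to 4; 4,5,6,7,8 taken -> place at 9.
478 hashes to 10; slot 10 is free -> place at 10.
138 hashes to 10; 10,11 taken -> place at 12.
Table: [558, -, -, -, 390, 492, 169, 179, 781, 475, 478, 861, 138, -, -, -, -]
Lookup 169: h=4, probe 4,5,6 → found at 6.

3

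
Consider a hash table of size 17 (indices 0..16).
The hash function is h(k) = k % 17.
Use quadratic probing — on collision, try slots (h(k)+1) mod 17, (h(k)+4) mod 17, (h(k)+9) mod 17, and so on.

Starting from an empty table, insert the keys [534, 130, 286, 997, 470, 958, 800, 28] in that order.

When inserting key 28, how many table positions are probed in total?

4

Insert 534: h=7, slot 7 empty => index 7.
Insert 130: h=11, slot 11 empty => index 11.
Insert 286: h=14, slot 14 empty => index 14.
Insert 997: h=11, slot 11 occupied => index 12.
Insert 470: h=11, slots 11,12 occupied => index 15.
Insert 958: h=6, slot 6 empty => index 6.
Insert 800: h=1, slot 1 empty => index 1.
Insert 28: h=11, slots 11,12,15 occupied => index 3.
Table: [-, 800, -, 28, -, -, 958, 534, -, -, -, 130, 997, -, 286, 470, -]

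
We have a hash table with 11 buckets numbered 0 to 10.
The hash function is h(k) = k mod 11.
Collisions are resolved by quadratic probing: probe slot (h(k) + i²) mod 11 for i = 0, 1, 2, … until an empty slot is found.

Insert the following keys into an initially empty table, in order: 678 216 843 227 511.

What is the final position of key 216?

Insert 678: h=7, slot 7 empty => index 7.
Insert 216: h=7, slot 7 occupied => index 8.
Insert 843: h=7, slots 7,8 occupied => index 0.
Insert 227: h=7, slots 7,8,0 occupied => index 5.
Insert 511: h=5, slot 5 occupied => index 6.
Table: [843, -, -, -, -, 227, 511, 678, 216, -, -]

8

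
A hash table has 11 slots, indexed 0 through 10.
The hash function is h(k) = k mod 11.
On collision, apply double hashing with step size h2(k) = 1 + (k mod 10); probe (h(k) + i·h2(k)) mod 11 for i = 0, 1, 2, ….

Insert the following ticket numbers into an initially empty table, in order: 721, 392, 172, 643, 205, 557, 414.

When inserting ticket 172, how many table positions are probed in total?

721 hashes to 6; slot 6 is free → place at 6.
392 hashes to 7; slot 7 is free → place at 7.
172 hashes to 7, h2=3; 7 taken → place at 10.
643 hashes to 5; slot 5 is free → place at 5.
205 hashes to 7, h2=6; 7 taken → place at 2.
557 hashes to 7, h2=8; 7 taken → place at 4.
414 hashes to 7, h2=5; 7 taken → place at 1.
Table: [_, 414, 205, _, 557, 643, 721, 392, _, _, 172]

2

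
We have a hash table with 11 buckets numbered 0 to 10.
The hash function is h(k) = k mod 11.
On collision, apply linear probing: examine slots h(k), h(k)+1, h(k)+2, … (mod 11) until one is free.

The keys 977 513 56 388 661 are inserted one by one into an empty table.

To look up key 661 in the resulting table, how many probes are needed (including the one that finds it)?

2

977: h=9 → slot 9
513: h=7 → slot 7
56: h=1 → slot 1
388: h=3 → slot 3
661: h=1, probe 1,2 → slot 2
Table: [—, 56, 661, 388, —, —, —, 513, —, 977, —]
Lookup 661: h=1, probe 1,2 → found at 2.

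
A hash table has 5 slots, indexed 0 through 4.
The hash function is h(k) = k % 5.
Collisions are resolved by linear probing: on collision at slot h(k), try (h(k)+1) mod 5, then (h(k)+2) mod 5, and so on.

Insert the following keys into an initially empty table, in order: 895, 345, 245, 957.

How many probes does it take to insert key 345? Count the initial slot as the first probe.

2

Insert 895: h=0, slot 0 empty -> index 0.
Insert 345: h=0, slot 0 occupied -> index 1.
Insert 245: h=0, slots 0,1 occupied -> index 2.
Insert 957: h=2, slot 2 occupied -> index 3.
Table: [895, 345, 245, 957, -]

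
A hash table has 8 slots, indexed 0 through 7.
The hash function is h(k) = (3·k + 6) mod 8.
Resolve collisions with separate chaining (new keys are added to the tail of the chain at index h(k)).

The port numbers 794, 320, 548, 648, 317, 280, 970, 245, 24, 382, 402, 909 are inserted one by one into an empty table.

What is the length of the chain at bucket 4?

Insert 794: h=4, bucket 4 empty → new chain.
Insert 320: h=6, bucket 6 empty → new chain.
Insert 548: h=2, bucket 2 empty → new chain.
Insert 648: h=6, bucket 6 nonempty → append to chain.
Insert 317: h=5, bucket 5 empty → new chain.
Insert 280: h=6, bucket 6 nonempty → append to chain.
Insert 970: h=4, bucket 4 nonempty → append to chain.
Insert 245: h=5, bucket 5 nonempty → append to chain.
Insert 24: h=6, bucket 6 nonempty → append to chain.
Insert 382: h=0, bucket 0 empty → new chain.
Insert 402: h=4, bucket 4 nonempty → append to chain.
Insert 909: h=5, bucket 5 nonempty → append to chain.
Final buckets:
0: 382
1: .
2: 548
3: .
4: 794 -> 970 -> 402
5: 317 -> 245 -> 909
6: 320 -> 648 -> 280 -> 24
7: .

3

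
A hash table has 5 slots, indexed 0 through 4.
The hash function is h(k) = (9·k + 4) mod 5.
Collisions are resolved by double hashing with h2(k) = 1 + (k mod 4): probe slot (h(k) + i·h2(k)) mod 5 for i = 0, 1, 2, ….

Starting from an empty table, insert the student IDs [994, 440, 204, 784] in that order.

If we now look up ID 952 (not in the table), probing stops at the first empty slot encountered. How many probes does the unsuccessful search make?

2

994 hashes to 0; slot 0 is free => place at 0.
440 hashes to 4; slot 4 is free => place at 4.
204 hashes to 0, h2=1; 0 taken => place at 1.
784 hashes to 0, h2=1; 0,1 taken => place at 2.
Table: [994, 204, 784, ∅, 440]
Lookup 952: h=2, h2=1, probe 2,3 → slot 3 empty, not found.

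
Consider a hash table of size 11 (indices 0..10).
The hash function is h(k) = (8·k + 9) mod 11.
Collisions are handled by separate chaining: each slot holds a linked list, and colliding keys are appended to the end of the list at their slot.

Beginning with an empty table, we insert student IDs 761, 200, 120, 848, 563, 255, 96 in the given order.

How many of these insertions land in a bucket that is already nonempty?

761 -> bucket 3
200 -> bucket 3 (collision)
120 -> bucket 1
848 -> bucket 6
563 -> bucket 3 (collision)
255 -> bucket 3 (collision)
96 -> bucket 7
Final buckets:
0: -
1: 120
2: -
3: 761 -> 200 -> 563 -> 255
4: -
5: -
6: 848
7: 96
8: -
9: -
10: -

3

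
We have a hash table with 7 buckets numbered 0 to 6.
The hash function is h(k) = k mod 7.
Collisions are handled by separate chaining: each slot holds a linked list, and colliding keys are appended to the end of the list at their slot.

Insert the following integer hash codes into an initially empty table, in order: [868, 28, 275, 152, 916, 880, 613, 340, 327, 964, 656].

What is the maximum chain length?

5

868 → bucket 0
28 → bucket 0 (collision)
275 → bucket 2
152 → bucket 5
916 → bucket 6
880 → bucket 5 (collision)
613 → bucket 4
340 → bucket 4 (collision)
327 → bucket 5 (collision)
964 → bucket 5 (collision)
656 → bucket 5 (collision)
Final buckets:
0: 868 -> 28
1: _
2: 275
3: _
4: 613 -> 340
5: 152 -> 880 -> 327 -> 964 -> 656
6: 916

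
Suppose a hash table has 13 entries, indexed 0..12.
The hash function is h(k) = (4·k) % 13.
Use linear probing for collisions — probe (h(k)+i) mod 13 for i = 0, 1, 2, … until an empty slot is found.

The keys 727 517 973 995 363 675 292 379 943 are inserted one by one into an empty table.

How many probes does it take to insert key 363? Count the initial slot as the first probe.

2

727 hashes to 9; slot 9 is free -> place at 9.
517 hashes to 1; slot 1 is free -> place at 1.
973 hashes to 5; slot 5 is free -> place at 5.
995 hashes to 2; slot 2 is free -> place at 2.
363 hashes to 9; 9 taken -> place at 10.
675 hashes to 9; 9,10 taken -> place at 11.
292 hashes to 11; 11 taken -> place at 12.
379 hashes to 8; slot 8 is free -> place at 8.
943 hashes to 2; 2 taken -> place at 3.
Table: [∅, 517, 995, 943, ∅, 973, ∅, ∅, 379, 727, 363, 675, 292]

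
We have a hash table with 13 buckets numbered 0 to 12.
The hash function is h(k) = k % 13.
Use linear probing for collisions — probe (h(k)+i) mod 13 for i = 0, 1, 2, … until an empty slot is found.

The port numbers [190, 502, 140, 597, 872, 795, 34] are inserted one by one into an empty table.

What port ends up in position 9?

190 hashes to 8; slot 8 is free → place at 8.
502 hashes to 8; 8 taken → place at 9.
140 hashes to 10; slot 10 is free → place at 10.
597 hashes to 12; slot 12 is free → place at 12.
872 hashes to 1; slot 1 is free → place at 1.
795 hashes to 2; slot 2 is free → place at 2.
34 hashes to 8; 8,9,10 taken → place at 11.
Table: [., 872, 795, ., ., ., ., ., 190, 502, 140, 34, 597]

502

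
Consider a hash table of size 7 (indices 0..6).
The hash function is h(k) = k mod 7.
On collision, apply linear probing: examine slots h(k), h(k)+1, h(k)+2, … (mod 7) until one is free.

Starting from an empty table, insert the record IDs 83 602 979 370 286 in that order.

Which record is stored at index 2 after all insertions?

370

Insert 83: h=6, slot 6 empty => index 6.
Insert 602: h=0, slot 0 empty => index 0.
Insert 979: h=6, slots 6,0 occupied => index 1.
Insert 370: h=6, slots 6,0,1 occupied => index 2.
Insert 286: h=6, slots 6,0,1,2 occupied => index 3.
Table: [602, 979, 370, 286, _, _, 83]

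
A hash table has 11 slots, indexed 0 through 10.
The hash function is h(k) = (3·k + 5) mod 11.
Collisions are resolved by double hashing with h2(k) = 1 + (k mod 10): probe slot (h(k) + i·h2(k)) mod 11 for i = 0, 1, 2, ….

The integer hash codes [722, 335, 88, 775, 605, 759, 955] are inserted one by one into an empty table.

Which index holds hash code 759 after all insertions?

Insert 722: h=4, slot 4 empty -> index 4.
Insert 335: h=9, slot 9 empty -> index 9.
Insert 88: h=5, slot 5 empty -> index 5.
Insert 775: h=9, h2=6, slots 9,4 occupied -> index 10.
Insert 605: h=5, h2=6, slot 5 occupied -> index 0.
Insert 759: h=5, h2=10, slots 5,4 occupied -> index 3.
Insert 955: h=10, h2=6, slots 10,5,0 occupied -> index 6.
Table: [605, -, -, 759, 722, 88, 955, -, -, 335, 775]

3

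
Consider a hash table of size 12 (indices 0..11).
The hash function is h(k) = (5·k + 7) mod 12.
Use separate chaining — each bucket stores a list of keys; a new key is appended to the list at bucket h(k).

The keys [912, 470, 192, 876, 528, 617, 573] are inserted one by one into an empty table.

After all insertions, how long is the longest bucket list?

4

Insert 912: h=7, bucket 7 empty -> new chain.
Insert 470: h=5, bucket 5 empty -> new chain.
Insert 192: h=7, bucket 7 nonempty -> append to chain.
Insert 876: h=7, bucket 7 nonempty -> append to chain.
Insert 528: h=7, bucket 7 nonempty -> append to chain.
Insert 617: h=8, bucket 8 empty -> new chain.
Insert 573: h=4, bucket 4 empty -> new chain.
Final buckets:
0: —
1: —
2: —
3: —
4: 573
5: 470
6: —
7: 912 -> 192 -> 876 -> 528
8: 617
9: —
10: —
11: —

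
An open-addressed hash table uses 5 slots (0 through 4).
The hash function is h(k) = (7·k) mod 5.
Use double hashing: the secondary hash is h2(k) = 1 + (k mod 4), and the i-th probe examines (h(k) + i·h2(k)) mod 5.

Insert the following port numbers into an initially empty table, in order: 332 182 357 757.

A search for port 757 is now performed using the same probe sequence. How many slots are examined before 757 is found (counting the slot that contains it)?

3

Insert 332: h=4, slot 4 empty => index 4.
Insert 182: h=4, h2=3, slot 4 occupied => index 2.
Insert 357: h=4, h2=2, slot 4 occupied => index 1.
Insert 757: h=4, h2=2, slots 4,1 occupied => index 3.
Table: [-, 357, 182, 757, 332]
Lookup 757: h=4, h2=2, probe 4,1,3 → found at 3.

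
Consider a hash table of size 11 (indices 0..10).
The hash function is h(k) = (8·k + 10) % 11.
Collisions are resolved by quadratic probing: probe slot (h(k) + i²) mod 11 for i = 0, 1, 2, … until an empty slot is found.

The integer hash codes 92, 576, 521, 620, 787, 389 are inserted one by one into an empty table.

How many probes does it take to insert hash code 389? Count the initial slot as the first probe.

6

92 hashes to 9; slot 9 is free → place at 9.
576 hashes to 9; 9 taken → place at 10.
521 hashes to 9; 9,10 taken → place at 2.
620 hashes to 9; 9,10,2 taken → place at 7.
787 hashes to 3; slot 3 is free → place at 3.
389 hashes to 9; 9,10,2,7,3 taken → place at 1.
Table: [-, 389, 521, 787, -, -, -, 620, -, 92, 576]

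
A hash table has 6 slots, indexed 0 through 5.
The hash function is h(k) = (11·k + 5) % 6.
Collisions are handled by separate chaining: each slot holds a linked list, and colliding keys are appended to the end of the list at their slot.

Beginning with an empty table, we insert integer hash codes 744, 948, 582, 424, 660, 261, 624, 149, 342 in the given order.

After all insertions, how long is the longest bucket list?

Insert 744: h=5, bucket 5 empty -> new chain.
Insert 948: h=5, bucket 5 nonempty -> append to chain.
Insert 582: h=5, bucket 5 nonempty -> append to chain.
Insert 424: h=1, bucket 1 empty -> new chain.
Insert 660: h=5, bucket 5 nonempty -> append to chain.
Insert 261: h=2, bucket 2 empty -> new chain.
Insert 624: h=5, bucket 5 nonempty -> append to chain.
Insert 149: h=0, bucket 0 empty -> new chain.
Insert 342: h=5, bucket 5 nonempty -> append to chain.
Final buckets:
0: 149
1: 424
2: 261
3: -
4: -
5: 744 -> 948 -> 582 -> 660 -> 624 -> 342

6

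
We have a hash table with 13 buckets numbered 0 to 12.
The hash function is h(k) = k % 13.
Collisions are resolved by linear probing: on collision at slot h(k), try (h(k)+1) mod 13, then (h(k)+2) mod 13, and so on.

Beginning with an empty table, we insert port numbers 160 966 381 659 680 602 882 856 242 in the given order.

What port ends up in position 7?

680

Insert 160: h=4, slot 4 empty => index 4.
Insert 966: h=4, slot 4 occupied => index 5.
Insert 381: h=4, slots 4,5 occupied => index 6.
Insert 659: h=9, slot 9 empty => index 9.
Insert 680: h=4, slots 4,5,6 occupied => index 7.
Insert 602: h=4, slots 4,5,6,7 occupied => index 8.
Insert 882: h=11, slot 11 empty => index 11.
Insert 856: h=11, slot 11 occupied => index 12.
Insert 242: h=8, slots 8,9 occupied => index 10.
Table: [∅, ∅, ∅, ∅, 160, 966, 381, 680, 602, 659, 242, 882, 856]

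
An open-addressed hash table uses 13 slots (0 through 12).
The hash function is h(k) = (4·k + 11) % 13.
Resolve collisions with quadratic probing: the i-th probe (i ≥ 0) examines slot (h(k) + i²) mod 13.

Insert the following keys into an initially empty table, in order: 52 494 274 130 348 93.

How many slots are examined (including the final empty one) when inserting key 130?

4

52 hashes to 11; slot 11 is free → place at 11.
494 hashes to 11; 11 taken → place at 12.
274 hashes to 2; slot 2 is free → place at 2.
130 hashes to 11; 11,12,2 taken → place at 7.
348 hashes to 12; 12 taken → place at 0.
93 hashes to 6; slot 6 is free → place at 6.
Table: [348, -, 274, -, -, -, 93, 130, -, -, -, 52, 494]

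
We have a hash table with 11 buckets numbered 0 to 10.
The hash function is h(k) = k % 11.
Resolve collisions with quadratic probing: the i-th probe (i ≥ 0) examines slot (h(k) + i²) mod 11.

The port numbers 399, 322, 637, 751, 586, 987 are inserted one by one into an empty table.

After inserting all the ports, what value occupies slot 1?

586

399: h=3 => slot 3
322: h=3, probe 3,4 => slot 4
637: h=10 => slot 10
751: h=3, probe 3,4,7 => slot 7
586: h=3, probe 3,4,7,1 => slot 1
987: h=8 => slot 8
Table: [_, 586, _, 399, 322, _, _, 751, 987, _, 637]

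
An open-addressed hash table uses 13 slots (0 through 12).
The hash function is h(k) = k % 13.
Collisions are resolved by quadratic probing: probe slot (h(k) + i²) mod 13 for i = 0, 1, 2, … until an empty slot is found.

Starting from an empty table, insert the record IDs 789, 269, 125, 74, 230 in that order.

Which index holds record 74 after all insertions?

789: h=9 → slot 9
269: h=9, probe 9,10 → slot 10
125: h=8 → slot 8
74: h=9, probe 9,10,0 → slot 0
230: h=9, probe 9,10,0,5 → slot 5
Table: [74, -, -, -, -, 230, -, -, 125, 789, 269, -, -]

0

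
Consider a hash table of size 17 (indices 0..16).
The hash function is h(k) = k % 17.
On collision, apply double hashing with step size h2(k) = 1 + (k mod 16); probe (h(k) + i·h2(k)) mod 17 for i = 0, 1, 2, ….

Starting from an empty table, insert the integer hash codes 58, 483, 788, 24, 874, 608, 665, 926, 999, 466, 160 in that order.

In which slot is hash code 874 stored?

1

58 hashes to 7; slot 7 is free -> place at 7.
483 hashes to 7, h2=4; 7 taken -> place at 11.
788 hashes to 6; slot 6 is free -> place at 6.
24 hashes to 7, h2=9; 7 taken -> place at 16.
874 hashes to 7, h2=11; 7 taken -> place at 1.
608 hashes to 13; slot 13 is free -> place at 13.
665 hashes to 2; slot 2 is free -> place at 2.
926 hashes to 8; slot 8 is free -> place at 8.
999 hashes to 13, h2=8; 13 taken -> place at 4.
466 hashes to 7, h2=3; 7 taken -> place at 10.
160 hashes to 7, h2=1; 7,8 taken -> place at 9.
Table: [—, 874, 665, —, 999, —, 788, 58, 926, 160, 466, 483, —, 608, —, —, 24]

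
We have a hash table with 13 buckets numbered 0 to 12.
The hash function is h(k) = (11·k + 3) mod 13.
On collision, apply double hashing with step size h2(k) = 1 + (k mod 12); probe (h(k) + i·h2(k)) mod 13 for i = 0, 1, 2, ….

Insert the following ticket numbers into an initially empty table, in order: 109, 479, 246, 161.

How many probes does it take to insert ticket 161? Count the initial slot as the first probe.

2

109: h=6 -> slot 6
479: h=7 -> slot 7
246: h=5 -> slot 5
161: h=6, h2=6, probe 6,12 -> slot 12
Table: [_, _, _, _, _, 246, 109, 479, _, _, _, _, 161]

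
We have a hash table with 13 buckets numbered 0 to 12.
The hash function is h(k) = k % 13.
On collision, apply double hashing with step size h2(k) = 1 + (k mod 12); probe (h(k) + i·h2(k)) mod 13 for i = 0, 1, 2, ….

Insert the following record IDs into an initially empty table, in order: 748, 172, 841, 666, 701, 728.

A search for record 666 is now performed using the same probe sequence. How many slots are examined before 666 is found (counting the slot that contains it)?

748 hashes to 7; slot 7 is free => place at 7.
172 hashes to 3; slot 3 is free => place at 3.
841 hashes to 9; slot 9 is free => place at 9.
666 hashes to 3, h2=7; 3 taken => place at 10.
701 hashes to 12; slot 12 is free => place at 12.
728 hashes to 0; slot 0 is free => place at 0.
Table: [728, ., ., 172, ., ., ., 748, ., 841, 666, ., 701]
Lookup 666: h=3, h2=7, probe 3,10 → found at 10.

2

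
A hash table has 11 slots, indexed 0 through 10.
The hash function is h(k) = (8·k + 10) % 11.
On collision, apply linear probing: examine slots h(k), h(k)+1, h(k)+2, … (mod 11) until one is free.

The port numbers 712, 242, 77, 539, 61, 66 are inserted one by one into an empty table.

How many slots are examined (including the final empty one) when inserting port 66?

Insert 712: h=8, slot 8 empty => index 8.
Insert 242: h=10, slot 10 empty => index 10.
Insert 77: h=10, slot 10 occupied => index 0.
Insert 539: h=10, slots 10,0 occupied => index 1.
Insert 61: h=3, slot 3 empty => index 3.
Insert 66: h=10, slots 10,0,1 occupied => index 2.
Table: [77, 539, 66, 61, ., ., ., ., 712, ., 242]

4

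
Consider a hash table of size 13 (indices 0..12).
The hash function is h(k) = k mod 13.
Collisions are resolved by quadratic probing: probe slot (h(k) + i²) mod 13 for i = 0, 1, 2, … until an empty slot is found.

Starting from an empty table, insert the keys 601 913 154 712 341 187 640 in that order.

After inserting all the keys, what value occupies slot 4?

Insert 601: h=3, slot 3 empty => index 3.
Insert 913: h=3, slot 3 occupied => index 4.
Insert 154: h=11, slot 11 empty => index 11.
Insert 712: h=10, slot 10 empty => index 10.
Insert 341: h=3, slots 3,4 occupied => index 7.
Insert 187: h=5, slot 5 empty => index 5.
Insert 640: h=3, slots 3,4,7 occupied => index 12.
Table: [_, _, _, 601, 913, 187, _, 341, _, _, 712, 154, 640]

913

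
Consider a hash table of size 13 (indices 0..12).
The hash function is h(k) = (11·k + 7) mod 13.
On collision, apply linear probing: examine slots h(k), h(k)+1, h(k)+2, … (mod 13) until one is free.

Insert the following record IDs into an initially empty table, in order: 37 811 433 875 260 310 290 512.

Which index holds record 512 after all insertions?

3

37 hashes to 11; slot 11 is free => place at 11.
811 hashes to 10; slot 10 is free => place at 10.
433 hashes to 12; slot 12 is free => place at 12.
875 hashes to 12; 12 taken => place at 0.
260 hashes to 7; slot 7 is free => place at 7.
310 hashes to 11; 11,12,0 taken => place at 1.
290 hashes to 12; 12,0,1 taken => place at 2.
512 hashes to 10; 10,11,12,0,1,2 taken => place at 3.
Table: [875, 310, 290, 512, -, -, -, 260, -, -, 811, 37, 433]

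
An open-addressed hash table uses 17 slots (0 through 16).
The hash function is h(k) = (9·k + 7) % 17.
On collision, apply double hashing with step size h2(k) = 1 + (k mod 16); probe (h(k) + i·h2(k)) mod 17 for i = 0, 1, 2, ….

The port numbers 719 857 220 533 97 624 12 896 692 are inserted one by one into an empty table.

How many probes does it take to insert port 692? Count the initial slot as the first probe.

3

Insert 719: h=1, slot 1 empty -> index 1.
Insert 857: h=2, slot 2 empty -> index 2.
Insert 220: h=15, slot 15 empty -> index 15.
Insert 533: h=10, slot 10 empty -> index 10.
Insert 97: h=13, slot 13 empty -> index 13.
Insert 624: h=13, h2=1, slot 13 occupied -> index 14.
Insert 12: h=13, h2=13, slot 13 occupied -> index 9.
Insert 896: h=13, h2=1, slots 13,14,15 occupied -> index 16.
Insert 692: h=13, h2=5, slots 13,1 occupied -> index 6.
Table: [_, 719, 857, _, _, _, 692, _, _, 12, 533, _, _, 97, 624, 220, 896]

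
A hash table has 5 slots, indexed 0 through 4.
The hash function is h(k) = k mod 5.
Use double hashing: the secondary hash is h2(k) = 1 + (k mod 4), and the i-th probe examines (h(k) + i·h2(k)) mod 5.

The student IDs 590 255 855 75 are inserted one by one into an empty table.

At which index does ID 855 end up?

590 hashes to 0; slot 0 is free → place at 0.
255 hashes to 0, h2=4; 0 taken → place at 4.
855 hashes to 0, h2=4; 0,4 taken → place at 3.
75 hashes to 0, h2=4; 0,4,3 taken → place at 2.
Table: [590, —, 75, 855, 255]

3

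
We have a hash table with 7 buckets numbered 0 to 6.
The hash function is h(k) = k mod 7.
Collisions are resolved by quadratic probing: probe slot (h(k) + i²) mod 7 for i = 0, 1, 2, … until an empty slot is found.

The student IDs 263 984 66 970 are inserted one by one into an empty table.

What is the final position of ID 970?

1

263 hashes to 4; slot 4 is free -> place at 4.
984 hashes to 4; 4 taken -> place at 5.
66 hashes to 3; slot 3 is free -> place at 3.
970 hashes to 4; 4,5 taken -> place at 1.
Table: [-, 970, -, 66, 263, 984, -]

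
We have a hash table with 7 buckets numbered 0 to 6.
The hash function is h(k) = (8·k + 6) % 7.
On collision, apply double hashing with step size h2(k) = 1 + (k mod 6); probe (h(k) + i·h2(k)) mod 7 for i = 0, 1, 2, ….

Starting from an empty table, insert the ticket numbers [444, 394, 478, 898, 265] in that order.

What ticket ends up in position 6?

Insert 444: h=2, slot 2 empty -> index 2.
Insert 394: h=1, slot 1 empty -> index 1.
Insert 478: h=1, h2=5, slot 1 occupied -> index 6.
Insert 898: h=1, h2=5, slots 1,6 occupied -> index 4.
Insert 265: h=5, slot 5 empty -> index 5.
Table: [∅, 394, 444, ∅, 898, 265, 478]

478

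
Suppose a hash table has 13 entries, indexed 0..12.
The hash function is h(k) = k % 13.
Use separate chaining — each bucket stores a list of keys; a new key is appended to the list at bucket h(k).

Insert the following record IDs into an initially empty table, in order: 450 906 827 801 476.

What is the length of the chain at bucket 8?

4

Insert 450: h=8, bucket 8 empty -> new chain.
Insert 906: h=9, bucket 9 empty -> new chain.
Insert 827: h=8, bucket 8 nonempty -> append to chain.
Insert 801: h=8, bucket 8 nonempty -> append to chain.
Insert 476: h=8, bucket 8 nonempty -> append to chain.
Final buckets:
0: ∅
1: ∅
2: ∅
3: ∅
4: ∅
5: ∅
6: ∅
7: ∅
8: 450 -> 827 -> 801 -> 476
9: 906
10: ∅
11: ∅
12: ∅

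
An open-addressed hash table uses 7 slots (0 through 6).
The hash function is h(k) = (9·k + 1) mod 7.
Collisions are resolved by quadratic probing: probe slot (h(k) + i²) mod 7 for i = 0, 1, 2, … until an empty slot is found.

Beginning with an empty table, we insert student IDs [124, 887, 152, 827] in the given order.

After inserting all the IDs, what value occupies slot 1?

124: h=4 => slot 4
887: h=4, probe 4,5 => slot 5
152: h=4, probe 4,5,1 => slot 1
827: h=3 => slot 3
Table: [., 152, ., 827, 124, 887, .]

152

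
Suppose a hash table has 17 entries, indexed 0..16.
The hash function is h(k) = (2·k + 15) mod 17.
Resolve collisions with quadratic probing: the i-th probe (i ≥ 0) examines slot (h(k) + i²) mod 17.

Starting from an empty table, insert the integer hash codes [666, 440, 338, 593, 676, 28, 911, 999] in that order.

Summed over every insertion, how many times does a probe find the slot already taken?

4

666: h=4 => slot 4
440: h=11 => slot 11
338: h=11, probe 11,12 => slot 12
593: h=11, probe 11,12,15 => slot 15
676: h=7 => slot 7
28: h=3 => slot 3
911: h=1 => slot 1
999: h=7, probe 7,8 => slot 8
Table: [—, 911, —, 28, 666, —, —, 676, 999, —, —, 440, 338, —, —, 593, —]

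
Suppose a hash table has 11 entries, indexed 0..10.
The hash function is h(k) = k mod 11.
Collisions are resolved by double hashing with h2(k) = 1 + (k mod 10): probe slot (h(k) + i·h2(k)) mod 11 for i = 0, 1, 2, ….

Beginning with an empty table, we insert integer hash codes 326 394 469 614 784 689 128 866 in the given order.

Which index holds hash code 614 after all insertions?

3

326 hashes to 7; slot 7 is free → place at 7.
394 hashes to 9; slot 9 is free → place at 9.
469 hashes to 7, h2=10; 7 taken → place at 6.
614 hashes to 9, h2=5; 9 taken → place at 3.
784 hashes to 3, h2=5; 3 taken → place at 8.
689 hashes to 7, h2=10; 7,6 taken → place at 5.
128 hashes to 7, h2=9; 7,5,3 taken → place at 1.
866 hashes to 8, h2=7; 8 taken → place at 4.
Table: [∅, 128, ∅, 614, 866, 689, 469, 326, 784, 394, ∅]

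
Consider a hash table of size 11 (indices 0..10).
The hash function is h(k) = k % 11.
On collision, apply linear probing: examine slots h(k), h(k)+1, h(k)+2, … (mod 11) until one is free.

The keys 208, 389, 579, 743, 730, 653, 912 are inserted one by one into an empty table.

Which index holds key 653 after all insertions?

Insert 208: h=10, slot 10 empty -> index 10.
Insert 389: h=4, slot 4 empty -> index 4.
Insert 579: h=7, slot 7 empty -> index 7.
Insert 743: h=6, slot 6 empty -> index 6.
Insert 730: h=4, slot 4 occupied -> index 5.
Insert 653: h=4, slots 4,5,6,7 occupied -> index 8.
Insert 912: h=10, slot 10 occupied -> index 0.
Table: [912, _, _, _, 389, 730, 743, 579, 653, _, 208]

8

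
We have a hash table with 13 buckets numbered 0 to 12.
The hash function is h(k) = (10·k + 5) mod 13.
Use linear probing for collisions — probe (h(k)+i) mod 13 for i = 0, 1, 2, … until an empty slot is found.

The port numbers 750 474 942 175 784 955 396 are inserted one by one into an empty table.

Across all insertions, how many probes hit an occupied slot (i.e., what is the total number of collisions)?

11

750 hashes to 4; slot 4 is free → place at 4.
474 hashes to 0; slot 0 is free → place at 0.
942 hashes to 0; 0 taken → place at 1.
175 hashes to 0; 0,1 taken → place at 2.
784 hashes to 6; slot 6 is free → place at 6.
955 hashes to 0; 0,1,2 taken → place at 3.
396 hashes to 0; 0,1,2,3,4 taken → place at 5.
Table: [474, 942, 175, 955, 750, 396, 784, ∅, ∅, ∅, ∅, ∅, ∅]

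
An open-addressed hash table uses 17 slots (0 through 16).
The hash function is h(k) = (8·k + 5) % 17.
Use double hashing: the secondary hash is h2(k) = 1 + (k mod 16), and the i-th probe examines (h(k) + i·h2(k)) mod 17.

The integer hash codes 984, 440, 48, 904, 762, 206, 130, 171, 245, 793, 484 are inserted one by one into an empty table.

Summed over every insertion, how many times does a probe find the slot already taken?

984: h=6 → slot 6
440: h=6, h2=9, probe 6,15 → slot 15
48: h=15, h2=1, probe 15,16 → slot 16
904: h=12 → slot 12
762: h=15, h2=11, probe 15,9 → slot 9
206: h=4 → slot 4
130: h=8 → slot 8
171: h=13 → slot 13
245: h=10 → slot 10
793: h=8, h2=10, probe 8,1 → slot 1
484: h=1, h2=5, probe 1,6,11 → slot 11
Table: [-, 793, -, -, 206, -, 984, -, 130, 762, 245, 484, 904, 171, -, 440, 48]

6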